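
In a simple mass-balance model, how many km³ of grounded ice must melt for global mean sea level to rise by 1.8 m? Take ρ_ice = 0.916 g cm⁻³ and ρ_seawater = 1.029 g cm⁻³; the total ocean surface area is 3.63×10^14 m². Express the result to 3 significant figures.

≈ 7.34×10^5 km³

Required water volume = Δh × A = 1.8 m × 3.63×10^14 m² = 6.534×10^14 m³ = 6.534×10^5 km³.
Ice volume = water volume × ρ_w/ρ_ice = 6.534×10^5 × 1029/916 = 7.34×10^5 km³.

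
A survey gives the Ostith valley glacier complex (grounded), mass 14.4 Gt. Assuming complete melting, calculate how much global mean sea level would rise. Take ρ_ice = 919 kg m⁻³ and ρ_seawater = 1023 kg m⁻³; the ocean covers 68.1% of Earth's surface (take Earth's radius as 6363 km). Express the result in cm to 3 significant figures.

Ostith: 14.4 Gt = 1.440×10^13 kg; dividing by ρ_w = 1023 kg m⁻³ gives 1.408×10^10 m³ of water.
Spread over 3.46×10^14 m² of ocean, Δh = 1.408×10^10 / 3.46×10^14 = 4.06×10^-5 m = 4.06×10^-3 cm.

≈ 4.06×10^-3 cm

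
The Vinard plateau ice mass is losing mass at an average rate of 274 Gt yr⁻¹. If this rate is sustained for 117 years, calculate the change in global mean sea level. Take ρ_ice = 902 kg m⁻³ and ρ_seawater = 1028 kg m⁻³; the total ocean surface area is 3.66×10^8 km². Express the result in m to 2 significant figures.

≈ 0.085 m

Total mass lost = 274 Gt/yr × 117 yr = 3.206×10^4 Gt = 3.206×10^16 kg.
ρ_w = 1028 kg m⁻³, so water volume = 3.206×10^16 / 1028 = 3.118×10^13 m³.
Δh = 3.118×10^13 / 3.66×10^14 = 0.0852 m.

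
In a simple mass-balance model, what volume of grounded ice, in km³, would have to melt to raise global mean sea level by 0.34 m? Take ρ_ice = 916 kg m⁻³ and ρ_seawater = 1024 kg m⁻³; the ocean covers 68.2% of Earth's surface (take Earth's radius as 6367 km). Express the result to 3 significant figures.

Required water volume = Δh × A = 0.34 m × 3.47×10^14 m² = 1.181×10^14 m³ = 1.181×10^5 km³.
Ice volume = water volume × ρ_w/ρ_ice = 1.181×10^5 × 1024/916 = 1.32×10^5 km³.

≈ 1.32×10^5 km³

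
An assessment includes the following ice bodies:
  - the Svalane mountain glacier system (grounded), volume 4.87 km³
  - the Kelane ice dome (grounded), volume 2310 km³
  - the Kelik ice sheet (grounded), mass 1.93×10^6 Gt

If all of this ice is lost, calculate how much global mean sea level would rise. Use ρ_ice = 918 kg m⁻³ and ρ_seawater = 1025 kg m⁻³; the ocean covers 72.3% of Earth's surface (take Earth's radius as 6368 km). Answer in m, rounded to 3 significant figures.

Svalane: 4.87 km³ × (918/1025) = 4.362 km³ of water.
Kelane: 2310 km³ × (918/1025) = 2069 km³ of water.
Kelik: 1.93×10^6 Gt = 1.930×10^18 kg; dividing by ρ_w = 1025 kg m⁻³ gives 1.883×10^15 m³ of water.
Total added water ≈ 1.885×10^15 m³ over 3.68×10^14 m² → Δh = 5.12 m.

≈ 5.12 m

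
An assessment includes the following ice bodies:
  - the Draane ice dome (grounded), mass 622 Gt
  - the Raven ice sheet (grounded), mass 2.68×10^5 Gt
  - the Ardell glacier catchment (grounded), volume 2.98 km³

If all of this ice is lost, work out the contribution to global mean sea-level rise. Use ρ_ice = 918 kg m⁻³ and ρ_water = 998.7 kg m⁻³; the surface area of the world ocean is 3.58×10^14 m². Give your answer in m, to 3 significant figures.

≈ 0.751 m

Draane: 622 Gt = 6.220×10^14 kg; dividing by ρ_w = 998.7 kg m⁻³ gives 6.228×10^11 m³ of water.
Raven: 2.68×10^5 Gt = 2.680×10^17 kg; dividing by ρ_w = 998.7 kg m⁻³ gives 2.683×10^14 m³ of water.
Ardell: 2.98 km³ × (918/998.7) = 2.739 km³ of water.
Total added water ≈ 2.690×10^14 m³ over 3.58×10^14 m² → Δh = 0.751 m.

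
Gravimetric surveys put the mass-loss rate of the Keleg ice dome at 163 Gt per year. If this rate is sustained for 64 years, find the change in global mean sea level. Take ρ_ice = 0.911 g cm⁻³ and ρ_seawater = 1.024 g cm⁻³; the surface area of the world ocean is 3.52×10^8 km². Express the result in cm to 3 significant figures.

Total mass lost = 163 Gt/yr × 64 yr = 1.043×10^4 Gt = 1.043×10^16 kg.
ρ_w = 1.024 g cm⁻³ = 1024 kg m⁻³, so water volume = 1.043×10^16 / 1024 = 1.019×10^13 m³.
Δh = 1.019×10^13 / 3.52×10^14 = 0.0289 m = 2.89 cm.

≈ 2.89 cm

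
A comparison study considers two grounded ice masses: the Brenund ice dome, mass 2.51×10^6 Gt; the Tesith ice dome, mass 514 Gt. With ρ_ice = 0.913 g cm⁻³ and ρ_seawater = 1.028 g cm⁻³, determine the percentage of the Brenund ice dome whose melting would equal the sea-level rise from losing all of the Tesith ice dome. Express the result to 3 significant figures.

≈ 0.0205 %

Equal sea-level rise means equal mass of meltwater, i.e. equal mass of ice lost.
Ice mass of Tesith: 5.140×10^14 kg; ice mass of Brenund: 2.510×10^18 kg.
Fraction required = 5.140×10^14 / 2.510×10^18 = 2.05×10^-4 → 0.0205 %.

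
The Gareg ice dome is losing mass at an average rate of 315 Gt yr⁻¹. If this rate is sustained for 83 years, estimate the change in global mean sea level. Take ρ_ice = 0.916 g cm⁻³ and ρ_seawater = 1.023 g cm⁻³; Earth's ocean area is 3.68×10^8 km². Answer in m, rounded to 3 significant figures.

≈ 0.0694 m

Total mass lost = 315 Gt/yr × 83 yr = 2.614×10^4 Gt = 2.614×10^16 kg.
ρ_w = 1.023 g cm⁻³ = 1023 kg m⁻³, so water volume = 2.614×10^16 / 1023 = 2.556×10^13 m³.
Δh = 2.556×10^13 / 3.68×10^14 = 0.0694 m.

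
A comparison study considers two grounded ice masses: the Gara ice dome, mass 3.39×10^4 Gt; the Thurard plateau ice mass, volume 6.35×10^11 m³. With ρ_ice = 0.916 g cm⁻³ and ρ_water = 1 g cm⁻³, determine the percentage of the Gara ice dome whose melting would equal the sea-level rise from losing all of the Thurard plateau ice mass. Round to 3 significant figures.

≈ 1.72 %

Equal sea-level rise means equal mass of meltwater, i.e. equal mass of ice lost.
Ice mass of Thurard: 5.817×10^14 kg; ice mass of Gara: 3.390×10^16 kg.
Fraction required = 5.817×10^14 / 3.390×10^16 = 0.0172 → 1.72 %.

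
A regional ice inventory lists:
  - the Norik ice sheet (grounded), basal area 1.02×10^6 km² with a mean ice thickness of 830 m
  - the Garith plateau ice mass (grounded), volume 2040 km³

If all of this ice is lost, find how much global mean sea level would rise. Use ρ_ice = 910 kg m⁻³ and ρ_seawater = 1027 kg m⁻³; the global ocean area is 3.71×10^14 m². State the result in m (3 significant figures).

≈ 2.03 m

Norik: ice volume = 1.02×10^6 km² × 830 m = 8.466×10^5 km³; 8.466×10^5 × (910/1027) = 7.502×10^5 km³ of water.
Garith: 2040 km³ × (910/1027) = 1808 km³ of water.
Total added water ≈ 7.520×10^14 m³ over 3.71×10^14 m² → Δh = 2.03 m.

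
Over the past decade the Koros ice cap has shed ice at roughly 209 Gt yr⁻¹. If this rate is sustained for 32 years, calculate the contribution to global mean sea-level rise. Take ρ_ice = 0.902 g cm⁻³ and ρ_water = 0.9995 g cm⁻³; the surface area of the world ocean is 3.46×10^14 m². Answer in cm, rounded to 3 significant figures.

≈ 1.93 cm

Total mass lost = 209 Gt/yr × 32 yr = 6688 Gt = 6.688×10^15 kg.
ρ_w = 0.9995 g cm⁻³ = 999.5 kg m⁻³, so water volume = 6.688×10^15 / 999.5 = 6.691×10^12 m³.
Δh = 6.691×10^12 / 3.46×10^14 = 0.0193 m = 1.93 cm.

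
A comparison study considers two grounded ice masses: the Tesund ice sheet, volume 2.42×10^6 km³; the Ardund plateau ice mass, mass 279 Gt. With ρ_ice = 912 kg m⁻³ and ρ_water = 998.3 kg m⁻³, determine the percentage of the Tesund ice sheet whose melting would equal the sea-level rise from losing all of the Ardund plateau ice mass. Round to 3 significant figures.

≈ 0.0126 %

Equal sea-level rise means equal mass of meltwater, i.e. equal mass of ice lost.
Ice mass of Ardund: 2.790×10^14 kg; ice mass of Tesund: 2.207×10^18 kg.
Fraction required = 2.790×10^14 / 2.207×10^18 = 1.26×10^-4 → 0.0126 %.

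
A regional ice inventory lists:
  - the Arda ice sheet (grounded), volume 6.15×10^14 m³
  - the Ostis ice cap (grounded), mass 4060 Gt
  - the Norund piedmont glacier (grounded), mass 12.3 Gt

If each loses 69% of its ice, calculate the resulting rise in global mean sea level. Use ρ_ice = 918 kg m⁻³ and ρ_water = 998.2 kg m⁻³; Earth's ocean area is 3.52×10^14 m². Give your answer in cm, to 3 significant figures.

Arda: 0.69 × 6.15×10^14 m³ × (918/998.2) = 3.903×10^14 m³ of water.
Ostis: 0.69 × 4060 Gt = 2.801×10^15 kg; dividing by ρ_w = 998.2 kg m⁻³ gives 2.806×10^12 m³ of water.
Norund: 0.69 × 12.3 Gt = 8.487×10^12 kg; dividing by ρ_w = 998.2 kg m⁻³ gives 8.502×10^9 m³ of water.
Total added water ≈ 3.931×10^14 m³ over 3.52×10^14 m² → Δh = 1.12 m = 112 cm.

≈ 112 cm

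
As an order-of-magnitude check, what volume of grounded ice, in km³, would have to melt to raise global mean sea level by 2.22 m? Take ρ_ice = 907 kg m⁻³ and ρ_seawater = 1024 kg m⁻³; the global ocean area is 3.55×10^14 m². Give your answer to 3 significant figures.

Required water volume = Δh × A = 2.22 m × 3.55×10^14 m² = 7.881×10^14 m³ = 7.881×10^5 km³.
Ice volume = water volume × ρ_w/ρ_ice = 7.881×10^5 × 1024/907 = 8.90×10^5 km³.

≈ 8.90×10^5 km³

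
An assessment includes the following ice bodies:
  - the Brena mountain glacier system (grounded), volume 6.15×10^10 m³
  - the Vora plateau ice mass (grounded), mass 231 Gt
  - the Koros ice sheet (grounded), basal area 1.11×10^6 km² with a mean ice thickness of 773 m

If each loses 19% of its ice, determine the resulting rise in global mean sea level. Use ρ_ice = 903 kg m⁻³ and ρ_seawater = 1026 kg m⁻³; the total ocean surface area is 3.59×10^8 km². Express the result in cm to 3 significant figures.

Brena: 0.19 × 6.15×10^10 m³ × (903/1026) = 1.028×10^10 m³ of water.
Vora: 0.19 × 231 Gt = 4.389×10^13 kg; dividing by ρ_w = 1026 kg m⁻³ gives 4.278×10^10 m³ of water.
Koros: ice volume = 1.11×10^6 km² × 773 m = 8.580×10^5 km³; 0.19 × 8.580×10^5 × (903/1026) = 1.435×10^5 km³ of water.
Total added water ≈ 1.435×10^14 m³ over 3.59×10^14 m² → Δh = 0.400 m = 40.0 cm.

≈ 40.0 cm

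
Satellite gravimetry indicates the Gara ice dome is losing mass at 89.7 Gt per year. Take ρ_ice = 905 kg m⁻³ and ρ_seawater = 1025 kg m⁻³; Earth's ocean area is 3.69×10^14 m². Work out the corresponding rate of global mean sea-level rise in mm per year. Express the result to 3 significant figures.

ρ_w = 1025 kg m⁻³. Annual water volume added = 89.7 Gt / ρ_w = 8.970×10^13 kg / 1025 kg m⁻³ = 8.751×10^10 m³.
Δh per year = 8.751×10^10 / 3.69×10^14 = 2.37×10^-4 m = 0.237 mm.

≈ 0.237 mm/yr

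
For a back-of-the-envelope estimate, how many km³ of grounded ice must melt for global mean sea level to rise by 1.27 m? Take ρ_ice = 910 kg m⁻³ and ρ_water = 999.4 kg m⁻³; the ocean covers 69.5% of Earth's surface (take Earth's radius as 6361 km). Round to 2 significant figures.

Required water volume = Δh × A = 1.27 m × 3.53×10^14 m² = 4.488×10^14 m³ = 4.488×10^5 km³.
Ice volume = water volume × ρ_w/ρ_ice = 4.488×10^5 × 999.4/910 = 4.9×10^5 km³.

≈ 4.9×10^5 km³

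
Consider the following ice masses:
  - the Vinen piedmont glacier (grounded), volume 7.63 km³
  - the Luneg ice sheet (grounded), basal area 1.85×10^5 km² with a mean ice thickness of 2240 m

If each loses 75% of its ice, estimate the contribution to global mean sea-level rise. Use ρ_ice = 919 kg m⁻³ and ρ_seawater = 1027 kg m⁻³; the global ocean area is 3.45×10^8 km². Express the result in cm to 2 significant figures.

Vinen: 0.75 × 7.63 km³ × (919/1027) = 5.121 km³ of water.
Luneg: ice volume = 1.85×10^5 km² × 2240 m = 4.144×10^5 km³; 0.75 × 4.144×10^5 × (919/1027) = 2.781×10^5 km³ of water.
Total added water ≈ 2.781×10^14 m³ over 3.45×10^14 m² → Δh = 0.806 m = 81 cm.

≈ 81 cm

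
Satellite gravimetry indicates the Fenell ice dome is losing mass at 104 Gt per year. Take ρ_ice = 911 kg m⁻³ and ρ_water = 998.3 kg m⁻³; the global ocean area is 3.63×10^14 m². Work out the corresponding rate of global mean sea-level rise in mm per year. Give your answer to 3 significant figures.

≈ 0.287 mm/yr

ρ_w = 998.3 kg m⁻³. Annual water volume added = 104 Gt / ρ_w = 1.040×10^14 kg / 998.3 kg m⁻³ = 1.042×10^11 m³.
Δh per year = 1.042×10^11 / 3.63×10^14 = 2.87×10^-4 m = 0.287 mm.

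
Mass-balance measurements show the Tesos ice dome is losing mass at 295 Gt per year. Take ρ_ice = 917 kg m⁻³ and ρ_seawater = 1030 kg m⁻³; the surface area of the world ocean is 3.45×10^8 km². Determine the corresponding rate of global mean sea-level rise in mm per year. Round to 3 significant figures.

≈ 0.830 mm/yr

ρ_w = 1030 kg m⁻³. Annual water volume added = 295 Gt / ρ_w = 2.950×10^14 kg / 1030 kg m⁻³ = 2.864×10^11 m³.
Δh per year = 2.864×10^11 / 3.45×10^14 = 8.30×10^-4 m = 0.830 mm.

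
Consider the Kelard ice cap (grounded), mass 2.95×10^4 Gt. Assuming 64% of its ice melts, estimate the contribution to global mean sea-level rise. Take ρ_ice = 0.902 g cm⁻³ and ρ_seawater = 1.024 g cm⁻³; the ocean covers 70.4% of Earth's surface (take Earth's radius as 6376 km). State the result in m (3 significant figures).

Kelard: 0.64 × 2.95×10^4 Gt = 1.888×10^16 kg; dividing by ρ_w = 1.024 g cm⁻³ = 1024 kg m⁻³ gives 1.844×10^13 m³ of water.
Spread over 3.60×10^14 m² of ocean, Δh = 1.844×10^13 / 3.60×10^14 = 0.0513 m.

≈ 0.0513 m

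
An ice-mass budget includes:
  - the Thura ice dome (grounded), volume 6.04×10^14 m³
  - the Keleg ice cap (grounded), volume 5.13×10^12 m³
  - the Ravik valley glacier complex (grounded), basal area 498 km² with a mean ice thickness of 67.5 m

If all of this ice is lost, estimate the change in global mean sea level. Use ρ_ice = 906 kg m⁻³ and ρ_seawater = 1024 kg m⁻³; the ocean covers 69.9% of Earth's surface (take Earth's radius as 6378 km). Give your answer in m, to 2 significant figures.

Thura: 6.04×10^14 m³ × (906/1024) = 5.344×10^14 m³ of water.
Keleg: 5.13×10^12 m³ × (906/1024) = 4.539×10^12 m³ of water.
Ravik: ice volume = 498 km² × 67.5 m = 33.62 km³; 33.62 × (906/1024) = 29.74 km³ of water.
Total added water ≈ 5.390×10^14 m³ over 3.57×10^14 m² → Δh = 1.51 m.

≈ 1.5 m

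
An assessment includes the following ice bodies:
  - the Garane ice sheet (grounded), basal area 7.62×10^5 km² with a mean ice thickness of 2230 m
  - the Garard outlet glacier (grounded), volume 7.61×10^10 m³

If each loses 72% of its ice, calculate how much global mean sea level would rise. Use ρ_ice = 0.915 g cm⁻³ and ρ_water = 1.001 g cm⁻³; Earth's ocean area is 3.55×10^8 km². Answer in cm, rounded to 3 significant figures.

Garane: ice volume = 7.62×10^5 km² × 2230 m = 1.699×10^6 km³; 0.72 × 1.699×10^6 × (915/1001) = 1.118×10^6 km³ of water.
Garard: 0.72 × 7.61×10^10 m³ × (915/1001) = 5.008×10^10 m³ of water.
Total added water ≈ 1.118×10^15 m³ over 3.55×10^14 m² → Δh = 3.15 m = 315 cm.

≈ 315 cm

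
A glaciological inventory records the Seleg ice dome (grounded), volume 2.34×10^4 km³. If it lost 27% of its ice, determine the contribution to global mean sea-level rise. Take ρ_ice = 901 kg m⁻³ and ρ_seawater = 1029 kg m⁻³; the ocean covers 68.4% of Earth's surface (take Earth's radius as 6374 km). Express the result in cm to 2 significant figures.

Seleg: 0.27 × 2.34×10^4 km³ × (901/1029) = 5532 km³ of water.
Spread over 3.49×10^14 m² of ocean, Δh = 5.532×10^12 / 3.49×10^14 = 0.0158 m = 1.6 cm.

≈ 1.6 cm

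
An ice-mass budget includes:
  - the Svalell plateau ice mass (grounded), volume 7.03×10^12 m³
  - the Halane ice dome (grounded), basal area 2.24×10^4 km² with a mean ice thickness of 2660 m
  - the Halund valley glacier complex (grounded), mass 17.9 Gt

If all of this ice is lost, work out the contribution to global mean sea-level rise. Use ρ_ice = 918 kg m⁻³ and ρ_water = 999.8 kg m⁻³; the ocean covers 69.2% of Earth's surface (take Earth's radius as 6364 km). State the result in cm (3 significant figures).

Svalell: 7.03×10^12 m³ × (918/999.8) = 6.455×10^12 m³ of water.
Halane: ice volume = 2.24×10^4 km² × 2660 m = 5.958×10^4 km³; 5.958×10^4 × (918/999.8) = 5.471×10^4 km³ of water.
Halund: 17.9 Gt = 1.790×10^13 kg; dividing by ρ_w = 999.8 kg m⁻³ gives 1.790×10^10 m³ of water.
Total added water ≈ 6.118×10^13 m³ over 3.52×10^14 m² → Δh = 0.174 m = 17.4 cm.

≈ 17.4 cm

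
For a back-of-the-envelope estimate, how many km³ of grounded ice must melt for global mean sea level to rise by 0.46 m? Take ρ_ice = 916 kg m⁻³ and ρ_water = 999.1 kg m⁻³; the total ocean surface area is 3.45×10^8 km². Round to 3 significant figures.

Required water volume = Δh × A = 0.46 m × 3.45×10^14 m² = 1.587×10^14 m³ = 1.587×10^5 km³.
Ice volume = water volume × ρ_w/ρ_ice = 1.587×10^5 × 999.1/916 = 1.73×10^5 km³.

≈ 1.73×10^5 km³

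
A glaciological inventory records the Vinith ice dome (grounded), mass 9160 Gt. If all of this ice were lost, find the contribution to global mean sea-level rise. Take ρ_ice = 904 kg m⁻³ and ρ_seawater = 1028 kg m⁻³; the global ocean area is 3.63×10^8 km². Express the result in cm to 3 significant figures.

≈ 2.45 cm

Vinith: 9160 Gt = 9.160×10^15 kg; dividing by ρ_w = 1028 kg m⁻³ gives 8.911×10^12 m³ of water.
Spread over 3.63×10^14 m² of ocean, Δh = 8.911×10^12 / 3.63×10^14 = 0.0245 m = 2.45 cm.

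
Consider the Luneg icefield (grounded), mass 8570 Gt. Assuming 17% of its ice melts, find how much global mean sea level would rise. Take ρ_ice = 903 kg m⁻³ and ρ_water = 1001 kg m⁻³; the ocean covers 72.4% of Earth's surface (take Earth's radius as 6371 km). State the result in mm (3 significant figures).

≈ 3.94 mm

Luneg: 0.17 × 8570 Gt = 1.457×10^15 kg; dividing by ρ_w = 1001 kg m⁻³ gives 1.455×10^12 m³ of water.
Spread over 3.69×10^14 m² of ocean, Δh = 1.455×10^12 / 3.69×10^14 = 3.94×10^-3 m = 3.94 mm.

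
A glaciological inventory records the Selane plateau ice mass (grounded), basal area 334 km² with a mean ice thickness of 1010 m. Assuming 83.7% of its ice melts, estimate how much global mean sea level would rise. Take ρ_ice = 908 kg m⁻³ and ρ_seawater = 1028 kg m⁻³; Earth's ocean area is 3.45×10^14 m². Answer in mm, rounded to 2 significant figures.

≈ 0.72 mm

Selane: ice volume = 334 km² × 1010 m = 337.3 km³; 0.837 × 337.3 × (908/1028) = 249.4 km³ of water.
Spread over 3.45×10^14 m² of ocean, Δh = 2.494×10^11 / 3.45×10^14 = 7.23×10^-4 m = 0.72 mm.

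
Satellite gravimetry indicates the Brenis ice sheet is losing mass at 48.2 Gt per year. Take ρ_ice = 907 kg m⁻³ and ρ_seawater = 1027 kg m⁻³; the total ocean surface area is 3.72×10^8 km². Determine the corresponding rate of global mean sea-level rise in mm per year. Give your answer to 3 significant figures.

ρ_w = 1027 kg m⁻³. Annual water volume added = 48.2 Gt / ρ_w = 4.820×10^13 kg / 1027 kg m⁻³ = 4.693×10^10 m³.
Δh per year = 4.693×10^10 / 3.72×10^14 = 1.26×10^-4 m = 0.126 mm.

≈ 0.126 mm/yr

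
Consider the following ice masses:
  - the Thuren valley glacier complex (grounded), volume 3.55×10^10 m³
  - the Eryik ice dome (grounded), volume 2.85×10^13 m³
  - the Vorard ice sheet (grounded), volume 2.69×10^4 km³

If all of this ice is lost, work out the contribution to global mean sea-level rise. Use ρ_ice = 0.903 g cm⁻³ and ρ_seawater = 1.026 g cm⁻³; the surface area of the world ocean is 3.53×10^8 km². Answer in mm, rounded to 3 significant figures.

Thuren: 3.55×10^10 m³ × (903/1026) = 3.124×10^10 m³ of water.
Eryik: 2.85×10^13 m³ × (903/1026) = 2.508×10^13 m³ of water.
Vorard: 2.69×10^4 km³ × (903/1026) = 2.368×10^4 km³ of water.
Total added water ≈ 4.879×10^13 m³ over 3.53×10^14 m² → Δh = 0.138 m = 138 mm.

≈ 138 mm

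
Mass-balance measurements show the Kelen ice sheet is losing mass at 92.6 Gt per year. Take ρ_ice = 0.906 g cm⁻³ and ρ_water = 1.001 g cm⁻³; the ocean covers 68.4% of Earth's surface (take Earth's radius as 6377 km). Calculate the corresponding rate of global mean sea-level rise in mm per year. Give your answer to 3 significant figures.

≈ 0.265 mm/yr

ρ_w = 1.001 g cm⁻³ = 1001 kg m⁻³. Annual water volume added = 92.6 Gt / ρ_w = 9.260×10^13 kg / 1001 kg m⁻³ = 9.251×10^10 m³.
Δh per year = 9.251×10^10 / 3.50×10^14 = 2.65×10^-4 m = 0.265 mm.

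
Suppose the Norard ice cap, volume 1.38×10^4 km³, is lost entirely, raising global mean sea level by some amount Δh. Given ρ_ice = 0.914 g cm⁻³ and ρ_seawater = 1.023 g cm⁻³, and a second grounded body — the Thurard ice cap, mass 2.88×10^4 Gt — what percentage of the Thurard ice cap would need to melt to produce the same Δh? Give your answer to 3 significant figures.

≈ 43.8 %

Equal sea-level rise means equal mass of meltwater, i.e. equal mass of ice lost.
Ice mass of Norard: 1.261×10^16 kg; ice mass of Thurard: 2.880×10^16 kg.
Fraction required = 1.261×10^16 / 2.880×10^16 = 0.438 → 43.8 %.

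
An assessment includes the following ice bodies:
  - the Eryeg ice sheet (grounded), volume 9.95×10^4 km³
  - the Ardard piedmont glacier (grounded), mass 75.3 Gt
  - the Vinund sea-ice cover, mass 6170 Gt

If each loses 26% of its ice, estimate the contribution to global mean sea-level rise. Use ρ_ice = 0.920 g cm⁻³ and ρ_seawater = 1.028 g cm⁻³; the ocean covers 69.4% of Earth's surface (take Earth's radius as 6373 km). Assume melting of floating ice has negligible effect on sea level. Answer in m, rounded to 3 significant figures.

Eryeg: 0.26 × 9.95×10^4 km³ × (920/1028) = 2.315×10^4 km³ of water.
Ardard: 0.26 × 75.3 Gt = 1.958×10^13 kg; dividing by ρ_w = 1.028 g cm⁻³ = 1028 kg m⁻³ gives 1.904×10^10 m³ of water.
The Vinund sea-ice cover is floating and already displaces its own weight of water, so its melt adds essentially nothing to sea level.
Total added water ≈ 2.317×10^13 m³ over 3.54×10^14 m² → Δh = 0.0654 m.

≈ 0.0654 m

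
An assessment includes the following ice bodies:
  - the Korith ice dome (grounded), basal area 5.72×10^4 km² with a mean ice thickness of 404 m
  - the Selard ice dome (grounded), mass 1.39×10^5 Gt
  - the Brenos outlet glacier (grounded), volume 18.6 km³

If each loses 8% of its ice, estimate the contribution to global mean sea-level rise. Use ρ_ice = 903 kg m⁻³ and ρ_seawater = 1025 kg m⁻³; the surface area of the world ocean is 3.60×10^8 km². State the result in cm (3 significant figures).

≈ 3.47 cm

Korith: ice volume = 5.72×10^4 km² × 404 m = 2.311×10^4 km³; 0.08 × 2.311×10^4 × (903/1025) = 1629 km³ of water.
Selard: 0.08 × 1.39×10^5 Gt = 1.112×10^16 kg; dividing by ρ_w = 1025 kg m⁻³ gives 1.085×10^13 m³ of water.
Brenos: 0.08 × 18.6 km³ × (903/1025) = 1.311 km³ of water.
Total added water ≈ 1.248×10^13 m³ over 3.60×10^14 m² → Δh = 0.0347 m = 3.47 cm.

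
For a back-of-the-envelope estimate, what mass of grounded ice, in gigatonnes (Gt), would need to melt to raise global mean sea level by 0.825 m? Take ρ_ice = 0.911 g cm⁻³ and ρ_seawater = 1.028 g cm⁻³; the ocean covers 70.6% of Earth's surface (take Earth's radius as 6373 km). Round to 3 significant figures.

Required water volume = Δh × A = 0.825 m × 3.60×10^14 m² = 2.973×10^14 m³.
ρ_w = 1.028 g cm⁻³ = 1028 kg m⁻³, so the mass of water = 2.973×10^14 m³ × 1028 kg m⁻³ = 3.056×10^17 kg = 3.06×10^5 Gt (and the same mass of ice, by conservation).

≈ 3.06×10^5 Gt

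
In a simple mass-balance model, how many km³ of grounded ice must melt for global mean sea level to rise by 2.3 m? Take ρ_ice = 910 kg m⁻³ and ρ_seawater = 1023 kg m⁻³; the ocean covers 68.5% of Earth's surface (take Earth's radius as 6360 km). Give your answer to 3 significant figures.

≈ 9.00×10^5 km³

Required water volume = Δh × A = 2.3 m × 3.48×10^14 m² = 8.008×10^14 m³ = 8.008×10^5 km³.
Ice volume = water volume × ρ_w/ρ_ice = 8.008×10^5 × 1023/910 = 9.00×10^5 km³.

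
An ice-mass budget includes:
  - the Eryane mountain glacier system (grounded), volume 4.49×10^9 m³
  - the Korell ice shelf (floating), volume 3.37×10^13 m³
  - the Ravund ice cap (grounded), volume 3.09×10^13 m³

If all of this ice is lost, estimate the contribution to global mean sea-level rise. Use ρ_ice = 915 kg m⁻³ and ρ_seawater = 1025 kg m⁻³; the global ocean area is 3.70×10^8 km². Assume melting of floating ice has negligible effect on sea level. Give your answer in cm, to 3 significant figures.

≈ 7.46 cm

Eryane: 4.49×10^9 m³ × (915/1025) = 4.008×10^9 m³ of water.
The Korell ice shelf is floating and already displaces its own weight of water, so its melt adds essentially nothing to sea level.
Ravund: 3.09×10^13 m³ × (915/1025) = 2.758×10^13 m³ of water.
Total added water ≈ 2.759×10^13 m³ over 3.70×10^14 m² → Δh = 0.0746 m = 7.46 cm.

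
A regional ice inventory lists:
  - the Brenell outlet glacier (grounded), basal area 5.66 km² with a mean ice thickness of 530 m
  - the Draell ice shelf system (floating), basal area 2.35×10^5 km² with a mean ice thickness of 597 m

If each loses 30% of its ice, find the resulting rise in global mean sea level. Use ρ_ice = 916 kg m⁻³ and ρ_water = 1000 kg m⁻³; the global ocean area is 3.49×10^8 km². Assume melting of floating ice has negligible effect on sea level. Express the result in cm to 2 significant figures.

Brenell: ice volume = 5.66 km² × 530 m = 3.000 km³; 0.3 × 3.000 × (916/1000) = 0.8243 km³ of water.
The Draell ice shelf system is floating and already displaces its own weight of water, so its melt adds essentially nothing to sea level.
Total added water ≈ 8.243×10^8 m³ over 3.49×10^14 m² → Δh = 2.36×10^-6 m = 2.4×10^-4 cm.

≈ 2.4×10^-4 cm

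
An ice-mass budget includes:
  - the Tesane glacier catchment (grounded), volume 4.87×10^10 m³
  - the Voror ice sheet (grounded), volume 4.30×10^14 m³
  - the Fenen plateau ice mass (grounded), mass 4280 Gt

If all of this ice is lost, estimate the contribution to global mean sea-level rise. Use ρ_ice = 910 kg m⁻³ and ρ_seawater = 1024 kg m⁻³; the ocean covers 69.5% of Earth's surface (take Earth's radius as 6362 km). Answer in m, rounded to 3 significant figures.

Tesane: 4.87×10^10 m³ × (910/1024) = 4.328×10^10 m³ of water.
Voror: 4.30×10^14 m³ × (910/1024) = 3.821×10^14 m³ of water.
Fenen: 4280 Gt = 4.280×10^15 kg; dividing by ρ_w = 1024 kg m⁻³ gives 4.180×10^12 m³ of water.
Total added water ≈ 3.864×10^14 m³ over 3.53×10^14 m² → Δh = 1.09 m.

≈ 1.09 m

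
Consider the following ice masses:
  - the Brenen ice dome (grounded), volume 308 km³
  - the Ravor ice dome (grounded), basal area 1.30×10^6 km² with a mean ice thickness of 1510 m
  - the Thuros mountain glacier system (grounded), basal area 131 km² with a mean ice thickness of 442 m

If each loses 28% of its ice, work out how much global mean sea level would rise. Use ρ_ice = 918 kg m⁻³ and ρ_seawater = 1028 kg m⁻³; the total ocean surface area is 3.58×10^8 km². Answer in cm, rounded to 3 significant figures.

≈ 137 cm

Brenen: 0.28 × 308 km³ × (918/1028) = 77.01 km³ of water.
Ravor: ice volume = 1.30×10^6 km² × 1510 m = 1.963×10^6 km³; 0.28 × 1.963×10^6 × (918/1028) = 4.908×10^5 km³ of water.
Thuros: ice volume = 131 km² × 442 m = 57.90 km³; 0.28 × 57.90 × (918/1028) = 14.48 km³ of water.
Total added water ≈ 4.909×10^14 m³ over 3.58×10^14 m² → Δh = 1.37 m = 137 cm.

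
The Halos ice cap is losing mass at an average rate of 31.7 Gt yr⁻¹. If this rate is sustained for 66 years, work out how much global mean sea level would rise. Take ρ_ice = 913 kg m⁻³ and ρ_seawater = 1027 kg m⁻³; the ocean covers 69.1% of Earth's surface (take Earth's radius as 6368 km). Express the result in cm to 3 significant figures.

Total mass lost = 31.7 Gt/yr × 66 yr = 2092 Gt = 2.092×10^15 kg.
ρ_w = 1027 kg m⁻³, so water volume = 2.092×10^15 / 1027 = 2.037×10^12 m³.
Δh = 2.037×10^12 / 3.52×10^14 = 5.79×10^-3 m = 0.579 cm.

≈ 0.579 cm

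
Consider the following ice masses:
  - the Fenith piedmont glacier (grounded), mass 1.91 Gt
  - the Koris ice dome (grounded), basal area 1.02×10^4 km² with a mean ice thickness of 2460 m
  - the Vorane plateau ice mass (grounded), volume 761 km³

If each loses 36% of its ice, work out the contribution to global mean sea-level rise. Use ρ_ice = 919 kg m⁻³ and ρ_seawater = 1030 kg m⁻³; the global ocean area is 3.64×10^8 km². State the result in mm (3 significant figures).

≈ 22.8 mm

Fenith: 0.36 × 1.91 Gt = 6.876×10^11 kg; dividing by ρ_w = 1030 kg m⁻³ gives 6.676×10^8 m³ of water.
Koris: ice volume = 1.02×10^4 km² × 2460 m = 2.509×10^4 km³; 0.36 × 2.509×10^4 × (919/1030) = 8060 km³ of water.
Vorane: 0.36 × 761 km³ × (919/1030) = 244.4 km³ of water.
Total added water ≈ 8.305×10^12 m³ over 3.64×10^14 m² → Δh = 0.0228 m = 22.8 mm.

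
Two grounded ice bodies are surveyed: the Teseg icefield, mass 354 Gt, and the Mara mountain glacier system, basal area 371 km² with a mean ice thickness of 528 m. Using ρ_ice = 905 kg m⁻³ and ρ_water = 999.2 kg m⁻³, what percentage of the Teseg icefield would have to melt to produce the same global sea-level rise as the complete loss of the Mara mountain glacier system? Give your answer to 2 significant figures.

≈ 50 %

Equal sea-level rise means equal mass of meltwater, i.e. equal mass of ice lost.
Ice mass of Mara: 1.773×10^14 kg; ice mass of Teseg: 3.540×10^14 kg.
Fraction required = 1.773×10^14 / 3.540×10^14 = 0.501 → 50 %.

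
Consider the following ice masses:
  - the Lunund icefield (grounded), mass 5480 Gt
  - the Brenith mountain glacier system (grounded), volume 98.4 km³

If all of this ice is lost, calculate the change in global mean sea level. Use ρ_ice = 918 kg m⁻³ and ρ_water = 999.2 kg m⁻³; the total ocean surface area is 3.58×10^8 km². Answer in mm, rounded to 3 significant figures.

≈ 15.6 mm

Lunund: 5480 Gt = 5.480×10^15 kg; dividing by ρ_w = 999.2 kg m⁻³ gives 5.484×10^12 m³ of water.
Brenith: 98.4 km³ × (918/999.2) = 90.40 km³ of water.
Total added water ≈ 5.575×10^12 m³ over 3.58×10^14 m² → Δh = 0.0156 m = 15.6 mm.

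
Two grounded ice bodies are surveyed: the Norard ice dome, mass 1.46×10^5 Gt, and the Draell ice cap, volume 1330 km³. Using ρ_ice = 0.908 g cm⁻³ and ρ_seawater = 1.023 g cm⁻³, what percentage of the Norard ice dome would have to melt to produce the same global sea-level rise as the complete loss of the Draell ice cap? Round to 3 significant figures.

≈ 0.827 %

Equal sea-level rise means equal mass of meltwater, i.e. equal mass of ice lost.
Ice mass of Draell: 1.208×10^15 kg; ice mass of Norard: 1.460×10^17 kg.
Fraction required = 1.208×10^15 / 1.460×10^17 = 8.27×10^-3 → 0.827 %.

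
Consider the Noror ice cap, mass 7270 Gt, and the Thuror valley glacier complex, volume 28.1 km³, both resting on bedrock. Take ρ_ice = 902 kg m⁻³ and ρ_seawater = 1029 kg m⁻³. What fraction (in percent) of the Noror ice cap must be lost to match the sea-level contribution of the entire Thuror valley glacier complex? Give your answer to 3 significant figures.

≈ 0.349 %

Equal sea-level rise means equal mass of meltwater, i.e. equal mass of ice lost.
Ice mass of Thuror: 2.535×10^13 kg; ice mass of Noror: 7.270×10^15 kg.
Fraction required = 2.535×10^13 / 7.270×10^15 = 3.49×10^-3 → 0.349 %.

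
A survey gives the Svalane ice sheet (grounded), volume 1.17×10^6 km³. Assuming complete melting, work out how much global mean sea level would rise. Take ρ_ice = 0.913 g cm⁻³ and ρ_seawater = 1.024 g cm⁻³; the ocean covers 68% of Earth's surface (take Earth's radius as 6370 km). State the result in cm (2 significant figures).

Svalane: 1.17×10^6 km³ × (913/1024) = 1.043×10^6 km³ of water.
Spread over 3.47×10^14 m² of ocean, Δh = 1.043×10^15 / 3.47×10^14 = 3.01 m = 300 cm.

≈ 300 cm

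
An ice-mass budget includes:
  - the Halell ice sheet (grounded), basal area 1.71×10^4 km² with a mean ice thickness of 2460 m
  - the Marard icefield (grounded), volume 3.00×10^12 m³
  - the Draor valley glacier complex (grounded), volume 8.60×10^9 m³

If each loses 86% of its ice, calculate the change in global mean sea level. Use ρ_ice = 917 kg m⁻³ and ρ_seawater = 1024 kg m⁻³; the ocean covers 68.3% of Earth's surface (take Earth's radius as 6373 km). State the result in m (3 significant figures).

≈ 0.0996 m

Halell: ice volume = 1.71×10^4 km² × 2460 m = 4.207×10^4 km³; 0.86 × 4.207×10^4 × (917/1024) = 3.240×10^4 km³ of water.
Marard: 0.86 × 3.00×10^12 m³ × (917/1024) = 2.310×10^12 m³ of water.
Draor: 0.86 × 8.60×10^9 m³ × (917/1024) = 6.623×10^9 m³ of water.
Total added water ≈ 3.471×10^13 m³ over 3.49×10^14 m² → Δh = 0.0996 m.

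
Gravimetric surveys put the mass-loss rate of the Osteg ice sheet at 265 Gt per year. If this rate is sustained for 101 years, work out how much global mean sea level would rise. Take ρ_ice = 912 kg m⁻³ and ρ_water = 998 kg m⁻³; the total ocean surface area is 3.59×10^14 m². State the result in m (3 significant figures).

Total mass lost = 265 Gt/yr × 101 yr = 2.676×10^4 Gt = 2.676×10^16 kg.
ρ_w = 998 kg m⁻³, so water volume = 2.676×10^16 / 998 = 2.682×10^13 m³.
Δh = 2.682×10^13 / 3.59×10^14 = 0.0747 m.

≈ 0.0747 m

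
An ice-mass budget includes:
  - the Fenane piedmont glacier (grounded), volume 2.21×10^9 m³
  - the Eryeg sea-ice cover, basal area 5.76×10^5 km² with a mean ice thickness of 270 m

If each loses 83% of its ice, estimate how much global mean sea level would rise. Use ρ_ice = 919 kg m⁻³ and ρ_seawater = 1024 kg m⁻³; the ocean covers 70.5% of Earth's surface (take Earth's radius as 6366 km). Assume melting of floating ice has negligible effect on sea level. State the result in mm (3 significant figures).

Fenane: 0.83 × 2.21×10^9 m³ × (919/1024) = 1.646×10^9 m³ of water.
The Eryeg sea-ice cover is floating and already displaces its own weight of water, so its melt adds essentially nothing to sea level.
Total added water ≈ 1.646×10^9 m³ over 3.59×10^14 m² → Δh = 4.59×10^-6 m = 4.59×10^-3 mm.

≈ 4.59×10^-3 mm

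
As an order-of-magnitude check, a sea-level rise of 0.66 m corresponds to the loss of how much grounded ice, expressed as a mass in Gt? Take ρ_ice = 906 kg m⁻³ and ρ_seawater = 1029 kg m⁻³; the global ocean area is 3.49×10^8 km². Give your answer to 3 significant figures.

≈ 2.37×10^5 Gt

Required water volume = Δh × A = 0.66 m × 3.49×10^14 m² = 2.303×10^14 m³.
ρ_w = 1029 kg m⁻³, so the mass of water = 2.303×10^14 m³ × 1029 kg m⁻³ = 2.370×10^17 kg = 2.37×10^5 Gt (and the same mass of ice, by conservation).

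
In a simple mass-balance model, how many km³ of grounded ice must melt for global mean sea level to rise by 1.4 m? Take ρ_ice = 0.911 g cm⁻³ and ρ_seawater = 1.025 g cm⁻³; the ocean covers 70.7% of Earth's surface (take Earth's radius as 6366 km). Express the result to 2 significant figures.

≈ 5.7×10^5 km³

Required water volume = Δh × A = 1.4 m × 3.60×10^14 m² = 5.041×10^14 m³ = 5.041×10^5 km³.
Ice volume = water volume × ρ_w/ρ_ice = 5.041×10^5 × 1025/911 = 5.7×10^5 km³.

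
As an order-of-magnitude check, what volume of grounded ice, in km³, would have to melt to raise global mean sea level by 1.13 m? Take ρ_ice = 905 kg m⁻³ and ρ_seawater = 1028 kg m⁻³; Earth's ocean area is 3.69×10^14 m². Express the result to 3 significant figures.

≈ 4.74×10^5 km³

Required water volume = Δh × A = 1.13 m × 3.69×10^14 m² = 4.170×10^14 m³ = 4.170×10^5 km³.
Ice volume = water volume × ρ_w/ρ_ice = 4.170×10^5 × 1028/905 = 4.74×10^5 km³.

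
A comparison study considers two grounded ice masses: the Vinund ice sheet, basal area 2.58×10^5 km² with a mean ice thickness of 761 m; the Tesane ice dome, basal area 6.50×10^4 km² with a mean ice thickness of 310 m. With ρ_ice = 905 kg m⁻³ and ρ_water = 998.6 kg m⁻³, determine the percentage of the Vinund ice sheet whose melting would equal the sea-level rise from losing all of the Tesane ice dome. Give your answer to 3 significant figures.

≈ 10.3 %

Equal sea-level rise means equal mass of meltwater, i.e. equal mass of ice lost.
Ice mass of Tesane: 1.824×10^16 kg; ice mass of Vinund: 1.777×10^17 kg.
Fraction required = 1.824×10^16 / 1.777×10^17 = 0.103 → 10.3 %.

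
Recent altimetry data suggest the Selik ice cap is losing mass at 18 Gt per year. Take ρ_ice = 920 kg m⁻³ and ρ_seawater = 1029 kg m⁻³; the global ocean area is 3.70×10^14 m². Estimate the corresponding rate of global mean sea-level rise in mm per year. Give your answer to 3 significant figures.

≈ 0.0473 mm/yr

ρ_w = 1029 kg m⁻³. Annual water volume added = 18 Gt / ρ_w = 1.800×10^13 kg / 1029 kg m⁻³ = 1.749×10^10 m³.
Δh per year = 1.749×10^10 / 3.70×10^14 = 4.73×10^-5 m = 0.0473 mm.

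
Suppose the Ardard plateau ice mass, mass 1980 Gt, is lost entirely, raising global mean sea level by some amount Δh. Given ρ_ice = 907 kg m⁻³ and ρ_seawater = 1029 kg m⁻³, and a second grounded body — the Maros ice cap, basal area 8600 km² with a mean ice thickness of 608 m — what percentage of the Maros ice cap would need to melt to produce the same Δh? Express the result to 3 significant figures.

≈ 41.7 %

Equal sea-level rise means equal mass of meltwater, i.e. equal mass of ice lost.
Ice mass of Ardard: 1.980×10^15 kg; ice mass of Maros: 4.743×10^15 kg.
Fraction required = 1.980×10^15 / 4.743×10^15 = 0.417 → 41.7 %.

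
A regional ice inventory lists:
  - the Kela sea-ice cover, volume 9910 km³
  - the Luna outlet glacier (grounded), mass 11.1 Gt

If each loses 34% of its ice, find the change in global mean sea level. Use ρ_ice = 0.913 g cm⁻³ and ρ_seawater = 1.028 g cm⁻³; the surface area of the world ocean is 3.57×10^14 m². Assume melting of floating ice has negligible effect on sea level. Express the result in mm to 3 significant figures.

The Kela sea-ice cover is floating and already displaces its own weight of water, so its melt adds essentially nothing to sea level.
Luna: 0.34 × 11.1 Gt = 3.774×10^12 kg; dividing by ρ_w = 1.028 g cm⁻³ = 1028 kg m⁻³ gives 3.671×10^9 m³ of water.
Total added water ≈ 3.671×10^9 m³ over 3.57×10^14 m² → Δh = 1.03×10^-5 m = 0.0103 mm.

≈ 0.0103 mm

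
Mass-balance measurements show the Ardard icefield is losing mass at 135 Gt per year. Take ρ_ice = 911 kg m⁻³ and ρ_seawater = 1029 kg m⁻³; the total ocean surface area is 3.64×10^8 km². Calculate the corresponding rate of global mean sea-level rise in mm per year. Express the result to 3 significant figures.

≈ 0.360 mm/yr

ρ_w = 1029 kg m⁻³. Annual water volume added = 135 Gt / ρ_w = 1.350×10^14 kg / 1029 kg m⁻³ = 1.312×10^11 m³.
Δh per year = 1.312×10^11 / 3.64×10^14 = 3.60×10^-4 m = 0.360 mm.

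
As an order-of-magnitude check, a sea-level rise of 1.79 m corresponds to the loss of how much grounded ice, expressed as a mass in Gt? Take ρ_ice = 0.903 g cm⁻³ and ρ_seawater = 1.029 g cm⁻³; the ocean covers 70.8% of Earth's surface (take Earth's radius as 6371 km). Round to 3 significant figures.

≈ 6.65×10^5 Gt

Required water volume = Δh × A = 1.79 m × 3.61×10^14 m² = 6.464×10^14 m³.
ρ_w = 1.029 g cm⁻³ = 1029 kg m⁻³, so the mass of water = 6.464×10^14 m³ × 1029 kg m⁻³ = 6.652×10^17 kg = 6.65×10^5 Gt (and the same mass of ice, by conservation).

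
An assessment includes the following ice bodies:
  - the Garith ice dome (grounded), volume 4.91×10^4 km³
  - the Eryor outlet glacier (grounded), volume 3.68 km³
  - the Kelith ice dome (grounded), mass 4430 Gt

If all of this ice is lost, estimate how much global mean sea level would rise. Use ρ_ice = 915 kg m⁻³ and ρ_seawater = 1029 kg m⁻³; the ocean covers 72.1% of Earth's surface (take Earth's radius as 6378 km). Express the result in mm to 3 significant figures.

≈ 130 mm

Garith: 4.91×10^4 km³ × (915/1029) = 4.366×10^4 km³ of water.
Eryor: 3.68 km³ × (915/1029) = 3.272 km³ of water.
Kelith: 4430 Gt = 4.430×10^15 kg; dividing by ρ_w = 1029 kg m⁻³ gives 4.305×10^12 m³ of water.
Total added water ≈ 4.797×10^13 m³ over 3.69×10^14 m² → Δh = 0.130 m = 130 mm.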